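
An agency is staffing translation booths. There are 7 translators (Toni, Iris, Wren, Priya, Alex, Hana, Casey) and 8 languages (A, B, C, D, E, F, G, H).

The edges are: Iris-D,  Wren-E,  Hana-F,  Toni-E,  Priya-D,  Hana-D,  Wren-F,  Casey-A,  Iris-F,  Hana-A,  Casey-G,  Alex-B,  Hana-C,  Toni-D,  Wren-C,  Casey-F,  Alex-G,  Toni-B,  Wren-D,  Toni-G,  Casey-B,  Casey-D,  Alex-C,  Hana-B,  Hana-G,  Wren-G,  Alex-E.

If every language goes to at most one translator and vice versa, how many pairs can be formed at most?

7

One maximum matching: Toni–B, Iris–F, Wren–E, Priya–D, Alex–C, Hana–A, Casey–G.
This saturates every translator, so 7 is the maximum.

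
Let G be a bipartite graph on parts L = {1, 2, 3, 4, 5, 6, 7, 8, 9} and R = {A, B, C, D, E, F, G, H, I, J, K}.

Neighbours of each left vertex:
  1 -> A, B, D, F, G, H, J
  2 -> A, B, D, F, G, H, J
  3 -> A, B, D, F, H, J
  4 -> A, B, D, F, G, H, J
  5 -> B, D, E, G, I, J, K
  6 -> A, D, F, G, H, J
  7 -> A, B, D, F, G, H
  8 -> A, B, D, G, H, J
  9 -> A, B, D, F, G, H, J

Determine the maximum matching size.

For example, pair 1→B, 2→D, 3→F, 4→H, 5→K, 6→A, 7→G, 8→J.
The set {1, 2, 3, 4, 6, 7, 8, 9} has only 7 neighbours ({A, B, D, F, G, H, J}), so by Hall's theorem at most 8 of the 9 left vertices can be matched.

8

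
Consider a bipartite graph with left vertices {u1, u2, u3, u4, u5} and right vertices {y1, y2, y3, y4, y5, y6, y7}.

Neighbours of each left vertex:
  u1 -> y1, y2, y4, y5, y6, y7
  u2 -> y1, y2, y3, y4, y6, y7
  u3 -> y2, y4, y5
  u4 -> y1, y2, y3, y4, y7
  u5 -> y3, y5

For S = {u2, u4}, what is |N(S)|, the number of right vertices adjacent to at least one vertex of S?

The union of neighbours of {u2, u4} is {y1, y2, y3, y4, y6, y7}, which has 6 elements.
Since |N(S)| = 6 ≥ |S| = 2, Hall's condition holds for this subset.

6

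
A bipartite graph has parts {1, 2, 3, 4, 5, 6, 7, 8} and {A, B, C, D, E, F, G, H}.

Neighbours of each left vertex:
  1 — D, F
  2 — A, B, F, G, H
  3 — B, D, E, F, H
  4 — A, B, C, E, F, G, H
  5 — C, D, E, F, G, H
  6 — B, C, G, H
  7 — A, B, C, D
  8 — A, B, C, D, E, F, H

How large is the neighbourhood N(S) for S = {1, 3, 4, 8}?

8

The union of neighbours of {1, 3, 4, 8} is {A, B, C, D, E, F, G, H}, which has 8 elements.
Since |N(S)| = 8 ≥ |S| = 4, Hall's condition holds for this subset.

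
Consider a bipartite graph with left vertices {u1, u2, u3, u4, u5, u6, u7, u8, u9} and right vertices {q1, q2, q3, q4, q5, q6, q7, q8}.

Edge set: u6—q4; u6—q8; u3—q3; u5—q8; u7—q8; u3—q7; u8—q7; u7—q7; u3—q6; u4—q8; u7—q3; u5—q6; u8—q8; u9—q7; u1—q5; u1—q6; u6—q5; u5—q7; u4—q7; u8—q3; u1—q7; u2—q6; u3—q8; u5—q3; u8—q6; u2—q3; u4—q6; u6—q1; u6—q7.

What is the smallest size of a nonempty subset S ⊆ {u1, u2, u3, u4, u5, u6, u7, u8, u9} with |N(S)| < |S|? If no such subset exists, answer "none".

5

Take S = {u2, u3, u4, u5, u7}. Its neighbourhood is {q3, q6, q7, q8}, so |N(S)| = 4 < |S| = 5.
Every subset of size less than 5 has at least as many neighbours as members, so 5 is the minimum.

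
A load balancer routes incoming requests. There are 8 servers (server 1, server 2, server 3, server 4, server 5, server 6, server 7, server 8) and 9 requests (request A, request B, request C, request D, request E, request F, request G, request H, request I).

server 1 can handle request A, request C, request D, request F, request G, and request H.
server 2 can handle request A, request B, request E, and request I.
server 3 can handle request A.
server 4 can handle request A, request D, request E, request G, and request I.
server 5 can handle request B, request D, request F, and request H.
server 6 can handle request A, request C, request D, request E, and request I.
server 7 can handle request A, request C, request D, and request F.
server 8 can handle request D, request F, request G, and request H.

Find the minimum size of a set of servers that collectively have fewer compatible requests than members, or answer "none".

A matching saturating every server exists, for instance server 1→request H, server 2→request I, server 3→request A, server 4→request G, server 5→request D, server 6→request E, server 7→request C, server 8→request F.
By Hall's marriage theorem, this means |N(S)| ≥ |S| for every subset S, so no violating subset exists.

none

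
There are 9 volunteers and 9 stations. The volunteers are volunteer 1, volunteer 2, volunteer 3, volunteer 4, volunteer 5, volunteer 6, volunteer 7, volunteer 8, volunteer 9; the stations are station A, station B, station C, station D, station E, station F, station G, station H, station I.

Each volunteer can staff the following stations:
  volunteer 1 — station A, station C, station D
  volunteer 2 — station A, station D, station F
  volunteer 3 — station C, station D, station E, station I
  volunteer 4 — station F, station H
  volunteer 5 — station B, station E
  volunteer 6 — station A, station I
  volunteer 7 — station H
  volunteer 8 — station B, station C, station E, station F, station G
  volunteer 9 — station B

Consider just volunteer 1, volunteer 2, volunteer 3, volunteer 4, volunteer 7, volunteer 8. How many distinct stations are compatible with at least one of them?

The union of neighbours of {volunteer 1, volunteer 2, volunteer 3, volunteer 4, volunteer 7, volunteer 8} is {station A, station B, station C, station D, station E, station F, station G, station H, station I}, which has 9 elements.
Since |N(S)| = 9 ≥ |S| = 6, Hall's condition holds for this subset.

9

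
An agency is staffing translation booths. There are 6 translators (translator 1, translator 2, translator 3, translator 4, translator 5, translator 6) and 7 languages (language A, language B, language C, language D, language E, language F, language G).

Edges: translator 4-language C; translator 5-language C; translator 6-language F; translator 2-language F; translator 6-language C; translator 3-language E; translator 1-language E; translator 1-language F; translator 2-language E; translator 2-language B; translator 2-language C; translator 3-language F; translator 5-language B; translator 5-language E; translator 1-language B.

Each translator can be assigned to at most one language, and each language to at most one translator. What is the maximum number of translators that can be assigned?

4

One maximum matching: translator 1–language E, translator 2–language B, translator 3–language F, translator 4–language C.
The set {translator 1, translator 2, translator 3, translator 4, translator 5, translator 6} has only 4 neighbours ({language B, language C, language E, language F}), so by Hall's theorem at most 4 of the 6 translators can be matched.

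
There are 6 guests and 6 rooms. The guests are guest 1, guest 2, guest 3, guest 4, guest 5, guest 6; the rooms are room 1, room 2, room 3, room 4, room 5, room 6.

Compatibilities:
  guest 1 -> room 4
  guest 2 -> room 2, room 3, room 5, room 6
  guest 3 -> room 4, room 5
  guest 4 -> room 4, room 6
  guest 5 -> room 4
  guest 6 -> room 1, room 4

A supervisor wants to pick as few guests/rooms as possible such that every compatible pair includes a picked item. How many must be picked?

{guest 2, guest 3, guest 4, guest 6, room 4} is a vertex cover of size 5: every edge has an endpoint in this set.
No smaller cover exists because guest 1–room 4, guest 2–room 3, guest 3–room 5, guest 4–room 6, guest 6–room 1 is a matching of size 5, and a cover must include an endpoint of each of these disjoint edges (König's theorem).

5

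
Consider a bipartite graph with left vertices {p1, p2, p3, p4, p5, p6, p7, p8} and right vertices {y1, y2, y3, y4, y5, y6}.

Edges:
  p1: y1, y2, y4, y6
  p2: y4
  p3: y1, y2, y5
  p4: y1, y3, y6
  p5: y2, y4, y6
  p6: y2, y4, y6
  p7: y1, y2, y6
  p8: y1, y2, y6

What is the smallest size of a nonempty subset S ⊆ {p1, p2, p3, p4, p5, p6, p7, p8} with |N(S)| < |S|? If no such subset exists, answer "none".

5

Take S = {p1, p2, p5, p6, p7}. Its neighbourhood is {y1, y2, y4, y6}, so |N(S)| = 4 < |S| = 5.
Every subset of size less than 5 has at least as many neighbours as members, so 5 is the minimum.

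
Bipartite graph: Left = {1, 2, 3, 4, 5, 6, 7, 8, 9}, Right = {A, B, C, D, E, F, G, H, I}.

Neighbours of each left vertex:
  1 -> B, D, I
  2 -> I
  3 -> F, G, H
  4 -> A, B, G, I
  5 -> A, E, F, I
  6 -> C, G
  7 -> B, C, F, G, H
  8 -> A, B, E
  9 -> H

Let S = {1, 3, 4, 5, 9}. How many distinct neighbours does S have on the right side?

The union of neighbours of {1, 3, 4, 5, 9} is {A, B, D, E, F, G, H, I}, which has 8 elements.
Since |N(S)| = 8 ≥ |S| = 5, Hall's condition holds for this subset.

8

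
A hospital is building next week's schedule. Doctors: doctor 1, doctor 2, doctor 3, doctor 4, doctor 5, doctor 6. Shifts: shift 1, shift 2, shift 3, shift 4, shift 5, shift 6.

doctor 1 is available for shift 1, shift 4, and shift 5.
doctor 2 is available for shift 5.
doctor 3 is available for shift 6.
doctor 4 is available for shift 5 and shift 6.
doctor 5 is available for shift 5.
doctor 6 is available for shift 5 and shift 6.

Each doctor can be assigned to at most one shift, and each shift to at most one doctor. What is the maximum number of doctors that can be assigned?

3

A valid assignment of size 3: doctor 1–shift 4, doctor 2–shift 5, doctor 3–shift 6.
The set {doctor 2, doctor 3, doctor 4, doctor 5, doctor 6} has only 2 neighbours ({shift 5, shift 6}), so by Hall's theorem at most 3 of the 6 doctors can be matched.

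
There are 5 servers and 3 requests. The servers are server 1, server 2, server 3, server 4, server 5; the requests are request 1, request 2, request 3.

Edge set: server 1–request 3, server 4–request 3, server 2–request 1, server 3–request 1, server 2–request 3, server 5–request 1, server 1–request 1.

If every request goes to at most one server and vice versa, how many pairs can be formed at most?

2

For example, pair server 1-request 1, server 2-request 3.
The set {server 1, server 2, server 3, server 4, server 5} has only 2 neighbours ({request 1, request 3}), so by Hall's theorem at most 2 of the 5 servers can be matched.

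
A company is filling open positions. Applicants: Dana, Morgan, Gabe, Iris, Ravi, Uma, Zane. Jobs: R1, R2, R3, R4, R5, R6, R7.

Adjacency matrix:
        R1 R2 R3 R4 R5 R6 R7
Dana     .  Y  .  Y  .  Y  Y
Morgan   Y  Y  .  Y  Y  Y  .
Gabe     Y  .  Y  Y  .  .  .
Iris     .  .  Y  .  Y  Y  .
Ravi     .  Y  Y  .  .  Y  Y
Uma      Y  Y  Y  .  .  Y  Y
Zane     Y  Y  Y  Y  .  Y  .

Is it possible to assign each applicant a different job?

Yes

For example, pair Dana–R7, Morgan–R1, Gabe–R4, Iris–R5, Ravi–R2, Uma–R3, Zane–R6.
Every applicant is matched, so this is a perfect matching.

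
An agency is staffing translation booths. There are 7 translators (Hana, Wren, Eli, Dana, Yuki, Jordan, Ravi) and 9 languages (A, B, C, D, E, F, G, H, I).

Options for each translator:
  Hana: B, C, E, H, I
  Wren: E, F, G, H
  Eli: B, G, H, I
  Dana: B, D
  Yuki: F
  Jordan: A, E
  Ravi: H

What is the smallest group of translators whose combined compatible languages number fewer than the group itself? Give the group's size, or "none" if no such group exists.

none

A matching saturating every translator exists, for instance Hana→E, Wren→G, Eli→B, Dana→D, Yuki→F, Jordan→A, Ravi→H.
By Hall's marriage theorem, this means |N(S)| ≥ |S| for every subset S, so no violating subset exists.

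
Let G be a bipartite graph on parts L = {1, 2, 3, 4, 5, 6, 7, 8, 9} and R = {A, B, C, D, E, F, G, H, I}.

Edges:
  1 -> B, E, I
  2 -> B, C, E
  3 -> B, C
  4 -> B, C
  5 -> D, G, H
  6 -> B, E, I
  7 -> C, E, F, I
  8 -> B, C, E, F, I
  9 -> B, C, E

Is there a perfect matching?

No

The set {1, 2, 3, 4, 6, 7, 8, 9} has only 5 neighbours ({B, C, E, F, I}), so by Hall's theorem at most 6 of the 9 left vertices can be matched.
Hence no matching covers every left vertex.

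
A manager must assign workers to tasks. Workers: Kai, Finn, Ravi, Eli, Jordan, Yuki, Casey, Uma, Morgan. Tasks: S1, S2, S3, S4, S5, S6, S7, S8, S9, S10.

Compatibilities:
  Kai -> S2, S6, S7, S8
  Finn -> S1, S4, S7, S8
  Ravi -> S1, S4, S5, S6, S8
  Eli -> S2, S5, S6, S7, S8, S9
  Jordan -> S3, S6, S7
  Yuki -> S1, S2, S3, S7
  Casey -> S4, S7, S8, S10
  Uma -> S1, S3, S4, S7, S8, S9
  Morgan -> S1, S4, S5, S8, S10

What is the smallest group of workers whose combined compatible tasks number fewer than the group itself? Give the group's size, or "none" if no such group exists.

A matching saturating every worker exists, for instance Kai→S8, Finn→S1, Ravi→S6, Eli→S7, Jordan→S3, Yuki→S2, Casey→S10, Uma→S9, Morgan→S4.
By Hall's marriage theorem, this means |N(S)| ≥ |S| for every subset S, so no violating subset exists.

none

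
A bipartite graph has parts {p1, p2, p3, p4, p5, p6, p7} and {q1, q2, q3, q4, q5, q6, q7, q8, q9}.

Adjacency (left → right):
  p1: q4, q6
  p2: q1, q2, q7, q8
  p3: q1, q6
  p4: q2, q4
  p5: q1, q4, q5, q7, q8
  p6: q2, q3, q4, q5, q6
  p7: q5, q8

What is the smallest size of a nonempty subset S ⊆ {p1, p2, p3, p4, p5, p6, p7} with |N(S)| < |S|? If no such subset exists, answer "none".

none

A matching saturating every left vertex exists, for instance p1→q6, p2→q2, p3→q1, p4→q4, p5→q7, p6→q3, p7→q8.
By Hall's marriage theorem, this means |N(S)| ≥ |S| for every subset S, so no violating subset exists.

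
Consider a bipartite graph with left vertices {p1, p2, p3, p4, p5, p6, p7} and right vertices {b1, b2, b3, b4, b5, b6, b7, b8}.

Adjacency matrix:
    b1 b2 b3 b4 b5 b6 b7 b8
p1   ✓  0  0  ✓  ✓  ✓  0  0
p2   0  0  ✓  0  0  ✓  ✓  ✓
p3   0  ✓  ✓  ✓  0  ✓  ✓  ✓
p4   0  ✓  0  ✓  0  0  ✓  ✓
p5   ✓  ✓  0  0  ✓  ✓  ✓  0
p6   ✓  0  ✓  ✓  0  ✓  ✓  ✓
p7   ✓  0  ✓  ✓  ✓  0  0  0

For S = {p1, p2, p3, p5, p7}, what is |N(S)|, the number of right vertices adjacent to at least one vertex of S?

The union of neighbours of {p1, p2, p3, p5, p7} is {b1, b2, b3, b4, b5, b6, b7, b8}, which has 8 elements.
Since |N(S)| = 8 ≥ |S| = 5, Hall's condition holds for this subset.

8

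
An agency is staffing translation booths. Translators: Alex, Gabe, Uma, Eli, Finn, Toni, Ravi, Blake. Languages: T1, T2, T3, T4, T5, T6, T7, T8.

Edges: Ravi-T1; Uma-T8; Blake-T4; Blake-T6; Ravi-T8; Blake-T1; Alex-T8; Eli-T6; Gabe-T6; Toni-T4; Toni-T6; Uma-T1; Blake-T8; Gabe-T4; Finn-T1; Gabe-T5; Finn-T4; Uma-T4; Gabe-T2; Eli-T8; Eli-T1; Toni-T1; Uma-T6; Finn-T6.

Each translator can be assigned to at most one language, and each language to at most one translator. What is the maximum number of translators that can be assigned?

5

For example, pair Alex-T8, Gabe-T5, Uma-T4, Eli-T1, Finn-T6.
The set {Alex, Uma, Eli, Finn, Toni, Ravi, Blake} has only 4 neighbours ({T1, T4, T6, T8}), so by Hall's theorem at most 5 of the 8 translators can be matched.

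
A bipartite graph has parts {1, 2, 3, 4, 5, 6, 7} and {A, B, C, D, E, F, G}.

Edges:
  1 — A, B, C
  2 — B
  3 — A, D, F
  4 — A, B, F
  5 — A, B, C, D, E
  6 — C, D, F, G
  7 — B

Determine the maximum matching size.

A valid assignment of size 6: 1-C, 2-B, 3-D, 4-A, 5-E, 6-F.
The set {2, 7} has only 1 neighbour ({B}), so by Hall's theorem at most 6 of the 7 left vertices can be matched.

6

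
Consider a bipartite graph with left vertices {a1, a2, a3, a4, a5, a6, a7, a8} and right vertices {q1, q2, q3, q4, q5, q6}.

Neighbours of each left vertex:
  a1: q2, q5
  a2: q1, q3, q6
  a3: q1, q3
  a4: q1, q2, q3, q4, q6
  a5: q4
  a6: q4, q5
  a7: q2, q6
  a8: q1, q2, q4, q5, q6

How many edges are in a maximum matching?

One maximum matching: a1→q2, a2→q3, a3→q1, a4→q6, a5→q4, a6→q5.
The set {a1, a2, a3, a4, a5, a6, a7, a8} has only 6 neighbours ({q1, q2, q3, q4, q5, q6}), so by Hall's theorem at most 6 of the 8 left vertices can be matched.

6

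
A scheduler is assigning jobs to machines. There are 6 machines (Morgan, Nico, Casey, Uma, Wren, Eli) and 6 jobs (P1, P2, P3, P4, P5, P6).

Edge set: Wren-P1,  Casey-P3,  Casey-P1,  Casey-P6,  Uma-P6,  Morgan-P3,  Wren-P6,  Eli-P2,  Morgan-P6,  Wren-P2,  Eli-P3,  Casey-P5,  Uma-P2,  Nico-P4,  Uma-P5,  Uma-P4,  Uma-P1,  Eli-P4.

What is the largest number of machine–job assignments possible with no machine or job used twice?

6

A valid assignment of size 6: Morgan→P6, Nico→P4, Casey→P5, Uma→P2, Wren→P1, Eli→P3.
All 6 machines are matched, so no larger matching exists.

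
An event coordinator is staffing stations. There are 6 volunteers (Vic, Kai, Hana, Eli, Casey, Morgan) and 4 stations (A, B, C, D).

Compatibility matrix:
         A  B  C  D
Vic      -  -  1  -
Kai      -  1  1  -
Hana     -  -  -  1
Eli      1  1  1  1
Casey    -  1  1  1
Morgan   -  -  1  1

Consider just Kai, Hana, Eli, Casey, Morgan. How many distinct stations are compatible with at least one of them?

The union of neighbours of {Kai, Hana, Eli, Casey, Morgan} is {A, B, C, D}, which has 4 elements.
Since |N(S)| = 4 < |S| = 5, Hall's condition fails for this subset.

4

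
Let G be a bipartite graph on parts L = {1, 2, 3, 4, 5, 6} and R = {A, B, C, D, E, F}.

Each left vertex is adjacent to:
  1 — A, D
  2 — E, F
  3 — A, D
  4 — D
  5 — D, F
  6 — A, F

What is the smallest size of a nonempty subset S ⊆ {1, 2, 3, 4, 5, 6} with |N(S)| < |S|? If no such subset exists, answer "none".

Take S = {1, 3, 4}. Its neighbourhood is {A, D}, so |N(S)| = 2 < |S| = 3.
Every subset of size less than 3 has at least as many neighbours as members, so 3 is the minimum.

3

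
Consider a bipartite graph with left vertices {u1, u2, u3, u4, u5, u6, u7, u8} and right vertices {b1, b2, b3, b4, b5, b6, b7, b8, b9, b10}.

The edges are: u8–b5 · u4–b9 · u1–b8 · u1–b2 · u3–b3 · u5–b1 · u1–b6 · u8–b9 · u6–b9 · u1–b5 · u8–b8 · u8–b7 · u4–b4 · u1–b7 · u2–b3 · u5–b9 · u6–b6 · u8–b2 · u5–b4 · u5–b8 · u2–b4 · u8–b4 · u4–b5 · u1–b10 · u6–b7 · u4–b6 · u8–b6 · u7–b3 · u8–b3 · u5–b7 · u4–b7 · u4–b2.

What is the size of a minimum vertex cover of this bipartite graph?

{u1, u2, u4, u5, u6, u8, b3} is a vertex cover of size 7: every edge has an endpoint in this set.
No smaller cover exists because u1–b5, u2–b4, u3–b3, u4–b6, u5–b1, u6–b9, u8–b7 is a matching of size 7, and a cover must include an endpoint of each of these disjoint edges (König's theorem).

7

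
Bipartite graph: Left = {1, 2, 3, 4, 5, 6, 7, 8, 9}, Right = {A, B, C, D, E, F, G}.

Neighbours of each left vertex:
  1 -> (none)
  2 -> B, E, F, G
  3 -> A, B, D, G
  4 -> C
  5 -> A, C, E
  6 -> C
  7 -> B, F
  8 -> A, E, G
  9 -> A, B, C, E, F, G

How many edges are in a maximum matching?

7

A valid assignment of size 7: 2–B, 3–D, 4–C, 5–A, 7–F, 8–E, 9–G.
The set {1, 4, 6} has only 1 neighbour ({C}), so by Hall's theorem at most 7 of the 9 left vertices can be matched.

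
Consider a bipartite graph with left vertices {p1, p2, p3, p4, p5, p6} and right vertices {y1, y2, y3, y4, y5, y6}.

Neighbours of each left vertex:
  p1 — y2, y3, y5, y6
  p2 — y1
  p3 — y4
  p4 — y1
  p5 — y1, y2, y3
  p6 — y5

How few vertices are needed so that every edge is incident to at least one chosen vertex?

The 5 edges p1–y2, p2–y1, p3–y4, p5–y3, p6–y5 form a matching, so any vertex cover needs at least 5 vertices (one per matched edge).
Conversely {p1, p3, p5, p6, y1} meets every edge and has exactly 5 vertices, so 5 is optimal.

5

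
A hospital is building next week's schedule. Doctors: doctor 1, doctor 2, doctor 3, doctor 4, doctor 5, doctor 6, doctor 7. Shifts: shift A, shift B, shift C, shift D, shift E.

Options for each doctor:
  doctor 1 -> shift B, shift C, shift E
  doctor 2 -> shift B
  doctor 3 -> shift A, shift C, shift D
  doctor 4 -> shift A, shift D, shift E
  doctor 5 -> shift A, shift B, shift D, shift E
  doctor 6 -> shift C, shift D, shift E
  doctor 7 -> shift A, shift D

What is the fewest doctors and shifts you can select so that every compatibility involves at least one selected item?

5

A maximum matching has 5 edges (e.g. doctor 1–shift C, doctor 2–shift B, doctor 3–shift D, doctor 4–shift A, doctor 5–shift E).
By König's theorem the minimum vertex cover has the same size. One such cover is {shift A, shift B, shift C, shift D, shift E}.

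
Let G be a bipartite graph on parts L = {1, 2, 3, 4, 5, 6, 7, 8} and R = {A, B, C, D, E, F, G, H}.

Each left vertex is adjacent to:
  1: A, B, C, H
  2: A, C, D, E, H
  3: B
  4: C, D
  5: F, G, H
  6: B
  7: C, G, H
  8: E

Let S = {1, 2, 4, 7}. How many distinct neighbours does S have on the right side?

7

The union of neighbours of {1, 2, 4, 7} is {A, B, C, D, E, G, H}, which has 7 elements.
Since |N(S)| = 7 ≥ |S| = 4, Hall's condition holds for this subset.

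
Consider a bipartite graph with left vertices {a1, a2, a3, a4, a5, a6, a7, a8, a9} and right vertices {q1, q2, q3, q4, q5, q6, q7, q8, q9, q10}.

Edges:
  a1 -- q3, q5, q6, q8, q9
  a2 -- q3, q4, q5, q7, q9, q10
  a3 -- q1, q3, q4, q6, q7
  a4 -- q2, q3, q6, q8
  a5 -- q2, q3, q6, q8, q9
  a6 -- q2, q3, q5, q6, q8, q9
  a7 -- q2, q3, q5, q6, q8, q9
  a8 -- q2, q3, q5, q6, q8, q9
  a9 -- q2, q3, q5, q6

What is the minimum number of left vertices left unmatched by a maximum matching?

1

A valid assignment of size 8: a1-q5, a2-q7, a3-q4, a4-q2, a5-q3, a6-q8, a7-q6, a8-q9.
The set {a1, a4, a5, a6, a7, a8, a9} has only 6 neighbours ({q2, q3, q5, q6, q8, q9}), so by Hall's theorem at most 8 of the 9 left vertices can be matched.
That matches 8 of the 9, leaving 1 unmatched; no matching can do better.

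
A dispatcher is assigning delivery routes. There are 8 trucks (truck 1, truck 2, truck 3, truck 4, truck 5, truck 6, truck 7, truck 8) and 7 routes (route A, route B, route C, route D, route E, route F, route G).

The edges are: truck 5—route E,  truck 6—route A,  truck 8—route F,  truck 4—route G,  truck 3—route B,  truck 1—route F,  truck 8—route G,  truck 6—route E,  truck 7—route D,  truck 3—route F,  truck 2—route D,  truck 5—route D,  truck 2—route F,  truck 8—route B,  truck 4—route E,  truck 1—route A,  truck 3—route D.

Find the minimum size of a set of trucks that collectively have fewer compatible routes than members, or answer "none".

5

Take S = {truck 1, truck 2, truck 5, truck 6, truck 7}. Its neighbourhood is {route A, route D, route E, route F}, so |N(S)| = 4 < |S| = 5.
Every subset of size less than 5 has at least as many neighbours as members, so 5 is the minimum.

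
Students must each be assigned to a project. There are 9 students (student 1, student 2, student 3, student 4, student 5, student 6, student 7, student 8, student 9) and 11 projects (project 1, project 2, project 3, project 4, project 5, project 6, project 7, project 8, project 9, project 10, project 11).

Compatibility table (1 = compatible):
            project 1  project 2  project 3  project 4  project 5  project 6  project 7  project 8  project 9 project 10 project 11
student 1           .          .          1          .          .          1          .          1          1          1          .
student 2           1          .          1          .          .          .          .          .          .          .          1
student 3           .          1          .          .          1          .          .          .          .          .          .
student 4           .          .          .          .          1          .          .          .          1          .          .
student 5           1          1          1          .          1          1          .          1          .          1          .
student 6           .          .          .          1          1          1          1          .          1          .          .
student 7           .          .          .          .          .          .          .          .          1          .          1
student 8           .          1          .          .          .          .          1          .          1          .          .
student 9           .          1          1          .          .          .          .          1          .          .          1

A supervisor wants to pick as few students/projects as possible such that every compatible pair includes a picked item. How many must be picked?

The 9 edges student 1–project 3, student 2–project 1, student 3–project 2, student 4–project 5, student 5–project 10, student 6–project 7, student 7–project 11, student 8–project 9, student 9–project 8 form a matching, so any vertex cover needs at least 9 vertices (one per matched edge).
Conversely {student 1, student 2, student 3, student 4, student 5, student 6, student 7, student 8, student 9} meets every edge and has exactly 9 vertices, so 9 is optimal.

9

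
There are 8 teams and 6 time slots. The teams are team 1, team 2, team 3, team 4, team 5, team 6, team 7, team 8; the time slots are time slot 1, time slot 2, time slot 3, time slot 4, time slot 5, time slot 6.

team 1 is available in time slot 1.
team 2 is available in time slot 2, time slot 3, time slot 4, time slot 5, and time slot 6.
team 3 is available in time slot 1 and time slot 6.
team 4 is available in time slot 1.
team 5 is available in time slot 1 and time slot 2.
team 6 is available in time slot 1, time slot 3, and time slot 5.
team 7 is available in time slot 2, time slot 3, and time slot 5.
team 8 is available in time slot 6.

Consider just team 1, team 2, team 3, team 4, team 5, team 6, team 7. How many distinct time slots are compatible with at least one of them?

The union of neighbours of {team 1, team 2, team 3, team 4, team 5, team 6, team 7} is {time slot 1, time slot 2, time slot 3, time slot 4, time slot 5, time slot 6}, which has 6 elements.
Since |N(S)| = 6 < |S| = 7, Hall's condition fails for this subset.

6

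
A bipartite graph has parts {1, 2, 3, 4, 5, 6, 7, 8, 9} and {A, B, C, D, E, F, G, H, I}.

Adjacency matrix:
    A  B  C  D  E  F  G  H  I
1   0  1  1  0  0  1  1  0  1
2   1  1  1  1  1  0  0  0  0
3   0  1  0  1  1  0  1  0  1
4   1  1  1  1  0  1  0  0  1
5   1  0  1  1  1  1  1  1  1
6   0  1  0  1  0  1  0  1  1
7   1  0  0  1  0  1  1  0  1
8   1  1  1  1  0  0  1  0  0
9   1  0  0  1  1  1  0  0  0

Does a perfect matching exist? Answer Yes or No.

One maximum matching: 1–C, 2–D, 3–I, 4–B, 5–G, 6–H, 7–F, 8–A, 9–E.
All 9 left vertices are covered.

Yes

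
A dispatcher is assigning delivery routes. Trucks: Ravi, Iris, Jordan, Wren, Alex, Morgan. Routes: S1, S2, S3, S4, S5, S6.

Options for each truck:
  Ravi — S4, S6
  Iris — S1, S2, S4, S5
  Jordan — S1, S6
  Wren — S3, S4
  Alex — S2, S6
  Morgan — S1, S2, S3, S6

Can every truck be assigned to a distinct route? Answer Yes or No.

Yes

One maximum matching: Ravi-S4, Iris-S5, Jordan-S1, Wren-S3, Alex-S6, Morgan-S2.
Every truck is matched, so this is a perfect matching.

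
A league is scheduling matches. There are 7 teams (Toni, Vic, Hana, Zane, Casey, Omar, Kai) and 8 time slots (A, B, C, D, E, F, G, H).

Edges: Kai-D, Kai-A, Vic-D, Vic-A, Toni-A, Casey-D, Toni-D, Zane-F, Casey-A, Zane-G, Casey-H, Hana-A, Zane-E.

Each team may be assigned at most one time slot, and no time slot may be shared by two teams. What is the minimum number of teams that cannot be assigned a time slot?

For example, pair Toni–A, Vic–D, Zane–E, Casey–H.
The set {Toni, Vic, Hana, Omar, Kai} has only 2 neighbours ({A, D}), so by Hall's theorem at most 4 of the 7 teams can be matched.
That matches 4 of the 7, leaving 3 unmatched; no matching can do better.

3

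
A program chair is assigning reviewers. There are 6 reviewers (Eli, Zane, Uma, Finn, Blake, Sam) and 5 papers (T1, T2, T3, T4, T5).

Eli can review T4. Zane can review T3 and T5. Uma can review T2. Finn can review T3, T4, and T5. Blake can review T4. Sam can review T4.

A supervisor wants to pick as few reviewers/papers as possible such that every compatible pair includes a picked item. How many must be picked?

4

{Zane, Uma, Finn, T4} is a vertex cover of size 4: every edge has an endpoint in this set.
No smaller cover exists because Eli–T4, Zane–T3, Uma–T2, Finn–T5 is a matching of size 4, and a cover must include an endpoint of each of these disjoint edges (König's theorem).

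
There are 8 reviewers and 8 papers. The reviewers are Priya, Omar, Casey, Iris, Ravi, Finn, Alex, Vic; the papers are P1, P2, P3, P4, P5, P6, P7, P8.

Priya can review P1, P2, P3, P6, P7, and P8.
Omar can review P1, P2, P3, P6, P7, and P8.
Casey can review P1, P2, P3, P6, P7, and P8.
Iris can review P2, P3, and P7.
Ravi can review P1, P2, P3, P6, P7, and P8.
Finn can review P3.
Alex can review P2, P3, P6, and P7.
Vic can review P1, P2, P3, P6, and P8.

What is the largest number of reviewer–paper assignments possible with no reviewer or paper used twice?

For example, pair Priya–P6, Omar–P8, Casey–P1, Iris–P7, Ravi–P2, Finn–P3.
The set {Priya, Omar, Casey, Iris, Ravi, Finn, Alex, Vic} has only 6 neighbours ({P1, P2, P3, P6, P7, P8}), so by Hall's theorem at most 6 of the 8 reviewers can be matched.

6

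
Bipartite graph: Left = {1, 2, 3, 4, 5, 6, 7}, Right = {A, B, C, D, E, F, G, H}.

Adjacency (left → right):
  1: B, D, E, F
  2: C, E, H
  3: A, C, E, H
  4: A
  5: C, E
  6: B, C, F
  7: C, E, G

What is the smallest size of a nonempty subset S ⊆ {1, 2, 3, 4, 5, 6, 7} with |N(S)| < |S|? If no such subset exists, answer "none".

none

A matching saturating every left vertex exists, for instance 1→D, 2→H, 3→C, 4→A, 5→E, 6→B, 7→G.
By Hall's marriage theorem, this means |N(S)| ≥ |S| for every subset S, so no violating subset exists.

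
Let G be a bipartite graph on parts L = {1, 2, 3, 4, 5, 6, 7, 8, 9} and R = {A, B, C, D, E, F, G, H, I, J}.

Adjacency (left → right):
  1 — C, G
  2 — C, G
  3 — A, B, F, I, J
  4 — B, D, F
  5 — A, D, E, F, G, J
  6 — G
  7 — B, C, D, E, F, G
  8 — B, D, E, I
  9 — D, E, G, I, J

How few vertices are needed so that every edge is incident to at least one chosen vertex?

8

A maximum matching has 8 edges (e.g. 1–G, 2–C, 3–B, 4–D, 5–A, 7–F, 8–E, 9–J).
By König's theorem the minimum vertex cover has the same size. One such cover is {3, 4, 5, 7, 8, 9, C, G}.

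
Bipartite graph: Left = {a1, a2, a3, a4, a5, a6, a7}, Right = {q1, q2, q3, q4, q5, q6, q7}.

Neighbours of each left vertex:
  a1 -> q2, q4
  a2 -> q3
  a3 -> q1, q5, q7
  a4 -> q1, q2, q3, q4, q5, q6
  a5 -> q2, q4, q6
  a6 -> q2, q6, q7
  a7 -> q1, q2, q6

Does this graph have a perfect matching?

Yes

A valid assignment of size 7: a1–q4, a2–q3, a3–q5, a4–q1, a5–q2, a6–q7, a7–q6.
Every left vertex is matched, so this is a perfect matching.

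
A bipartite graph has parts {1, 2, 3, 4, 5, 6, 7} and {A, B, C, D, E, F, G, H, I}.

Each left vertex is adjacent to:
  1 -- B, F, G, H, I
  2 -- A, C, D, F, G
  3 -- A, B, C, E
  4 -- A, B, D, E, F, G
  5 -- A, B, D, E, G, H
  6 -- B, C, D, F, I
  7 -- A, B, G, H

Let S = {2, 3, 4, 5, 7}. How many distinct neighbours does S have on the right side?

8

The union of neighbours of {2, 3, 4, 5, 7} is {A, B, C, D, E, F, G, H}, which has 8 elements.
Since |N(S)| = 8 ≥ |S| = 5, Hall's condition holds for this subset.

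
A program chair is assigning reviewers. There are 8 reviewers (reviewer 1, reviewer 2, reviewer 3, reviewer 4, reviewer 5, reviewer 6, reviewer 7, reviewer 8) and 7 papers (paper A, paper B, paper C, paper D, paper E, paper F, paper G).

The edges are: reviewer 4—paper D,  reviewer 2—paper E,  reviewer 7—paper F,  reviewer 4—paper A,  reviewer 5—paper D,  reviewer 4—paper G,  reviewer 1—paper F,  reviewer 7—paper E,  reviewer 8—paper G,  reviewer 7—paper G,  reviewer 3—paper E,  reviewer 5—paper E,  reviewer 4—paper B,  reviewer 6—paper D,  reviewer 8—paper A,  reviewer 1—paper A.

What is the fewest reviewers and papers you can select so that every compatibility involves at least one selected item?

6

A maximum matching has 6 edges (e.g. reviewer 1–paper F, reviewer 2–paper E, reviewer 4–paper B, reviewer 5–paper D, reviewer 7–paper G, reviewer 8–paper A).
By König's theorem the minimum vertex cover has the same size. One such cover is {reviewer 1, reviewer 4, reviewer 7, reviewer 8, paper D, paper E}.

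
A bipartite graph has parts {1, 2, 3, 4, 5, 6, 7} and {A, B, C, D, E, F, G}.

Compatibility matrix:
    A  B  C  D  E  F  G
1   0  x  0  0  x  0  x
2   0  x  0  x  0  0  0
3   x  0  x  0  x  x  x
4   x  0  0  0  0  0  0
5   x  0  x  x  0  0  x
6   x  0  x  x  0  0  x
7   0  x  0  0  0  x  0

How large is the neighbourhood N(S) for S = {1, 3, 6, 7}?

7

The union of neighbours of {1, 3, 6, 7} is {A, B, C, D, E, F, G}, which has 7 elements.
Since |N(S)| = 7 ≥ |S| = 4, Hall's condition holds for this subset.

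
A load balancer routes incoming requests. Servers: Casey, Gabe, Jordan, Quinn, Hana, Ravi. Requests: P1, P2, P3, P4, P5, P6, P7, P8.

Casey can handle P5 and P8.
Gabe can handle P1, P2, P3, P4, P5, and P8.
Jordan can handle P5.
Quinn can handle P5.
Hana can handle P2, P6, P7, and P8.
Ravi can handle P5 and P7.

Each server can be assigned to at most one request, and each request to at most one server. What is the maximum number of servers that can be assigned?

5

A valid assignment of size 5: Casey-P8, Gabe-P1, Jordan-P5, Hana-P6, Ravi-P7.
The set {Jordan, Quinn} has only 1 neighbour ({P5}), so by Hall's theorem at most 5 of the 6 servers can be matched.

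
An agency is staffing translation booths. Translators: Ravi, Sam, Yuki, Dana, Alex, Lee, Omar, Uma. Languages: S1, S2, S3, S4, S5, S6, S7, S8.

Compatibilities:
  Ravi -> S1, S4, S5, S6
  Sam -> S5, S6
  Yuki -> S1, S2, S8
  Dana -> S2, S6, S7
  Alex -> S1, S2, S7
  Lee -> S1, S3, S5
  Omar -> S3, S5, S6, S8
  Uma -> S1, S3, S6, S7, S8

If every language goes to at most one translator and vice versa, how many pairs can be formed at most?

8

A valid assignment of size 8: Ravi→S4, Sam→S5, Yuki→S8, Dana→S6, Alex→S2, Lee→S1, Omar→S3, Uma→S7.
All 8 translators are matched, so no larger matching exists.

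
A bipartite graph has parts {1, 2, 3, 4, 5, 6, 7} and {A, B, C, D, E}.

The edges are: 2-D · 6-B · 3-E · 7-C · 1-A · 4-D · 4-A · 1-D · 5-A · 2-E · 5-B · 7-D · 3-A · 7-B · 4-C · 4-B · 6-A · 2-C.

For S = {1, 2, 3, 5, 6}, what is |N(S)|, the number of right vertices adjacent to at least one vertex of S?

The union of neighbours of {1, 2, 3, 5, 6} is {A, B, C, D, E}, which has 5 elements.
Since |N(S)| = 5 ≥ |S| = 5, Hall's condition holds for this subset.

5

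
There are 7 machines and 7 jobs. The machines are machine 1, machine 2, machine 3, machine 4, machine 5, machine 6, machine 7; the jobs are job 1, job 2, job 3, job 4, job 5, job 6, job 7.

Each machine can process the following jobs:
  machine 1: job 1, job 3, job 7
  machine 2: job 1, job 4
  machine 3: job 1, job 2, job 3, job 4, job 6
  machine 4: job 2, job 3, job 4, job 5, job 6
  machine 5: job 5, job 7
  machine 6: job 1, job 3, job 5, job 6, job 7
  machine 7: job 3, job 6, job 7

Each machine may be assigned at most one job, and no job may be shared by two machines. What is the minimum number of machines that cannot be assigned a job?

0

One maximum matching: machine 1-job 1, machine 2-job 4, machine 3-job 2, machine 4-job 5, machine 5-job 7, machine 6-job 6, machine 7-job 3.
This saturates every machine, so 7 is the maximum.
That matches 7 of the 7, leaving 0 unmatched; no matching can do better.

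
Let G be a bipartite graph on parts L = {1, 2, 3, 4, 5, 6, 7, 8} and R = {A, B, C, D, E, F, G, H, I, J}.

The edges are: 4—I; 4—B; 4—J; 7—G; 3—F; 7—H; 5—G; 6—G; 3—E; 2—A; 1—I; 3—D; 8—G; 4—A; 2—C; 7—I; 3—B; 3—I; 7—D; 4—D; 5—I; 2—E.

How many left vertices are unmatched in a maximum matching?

A valid assignment of size 6: 1-I, 2-C, 3-E, 4-J, 5-G, 7-D.
The set {1, 5, 6, 8} has only 2 neighbours ({G, I}), so by Hall's theorem at most 6 of the 8 left vertices can be matched.
That matches 6 of the 8, leaving 2 unmatched; no matching can do better.

2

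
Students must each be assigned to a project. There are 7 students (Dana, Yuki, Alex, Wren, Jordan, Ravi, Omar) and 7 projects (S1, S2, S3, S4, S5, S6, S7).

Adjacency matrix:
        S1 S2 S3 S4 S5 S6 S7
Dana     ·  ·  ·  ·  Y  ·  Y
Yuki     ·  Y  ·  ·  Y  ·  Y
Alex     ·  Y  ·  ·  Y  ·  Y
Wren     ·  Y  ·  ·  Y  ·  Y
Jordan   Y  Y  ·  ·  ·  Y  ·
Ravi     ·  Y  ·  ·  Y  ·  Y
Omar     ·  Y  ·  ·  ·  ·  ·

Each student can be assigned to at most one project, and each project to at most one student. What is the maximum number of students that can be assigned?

4

One maximum matching: Dana-S5, Yuki-S7, Alex-S2, Jordan-S6.
The set {Dana, Yuki, Alex, Wren, Ravi, Omar} has only 3 neighbours ({S2, S5, S7}), so by Hall's theorem at most 4 of the 7 students can be matched.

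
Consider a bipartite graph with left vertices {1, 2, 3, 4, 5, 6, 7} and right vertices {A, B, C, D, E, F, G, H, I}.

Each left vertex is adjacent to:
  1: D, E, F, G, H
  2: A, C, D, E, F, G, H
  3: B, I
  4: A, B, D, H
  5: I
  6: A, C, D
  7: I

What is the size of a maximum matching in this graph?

6

For example, pair 1-E, 2-G, 3-B, 4-D, 5-I, 6-C.
The set {5, 7} has only 1 neighbour ({I}), so by Hall's theorem at most 6 of the 7 left vertices can be matched.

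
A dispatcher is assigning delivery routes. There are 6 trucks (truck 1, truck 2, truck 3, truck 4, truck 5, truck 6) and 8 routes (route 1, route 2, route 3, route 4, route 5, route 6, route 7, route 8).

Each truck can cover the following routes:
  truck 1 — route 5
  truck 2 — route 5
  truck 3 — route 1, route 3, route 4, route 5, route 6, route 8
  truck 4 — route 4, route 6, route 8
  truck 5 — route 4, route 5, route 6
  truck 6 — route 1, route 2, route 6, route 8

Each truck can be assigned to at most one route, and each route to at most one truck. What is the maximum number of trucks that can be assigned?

5

For example, pair truck 1-route 5, truck 3-route 3, truck 4-route 4, truck 5-route 6, truck 6-route 2.
The set {truck 1, truck 2} has only 1 neighbour ({route 5}), so by Hall's theorem at most 5 of the 6 trucks can be matched.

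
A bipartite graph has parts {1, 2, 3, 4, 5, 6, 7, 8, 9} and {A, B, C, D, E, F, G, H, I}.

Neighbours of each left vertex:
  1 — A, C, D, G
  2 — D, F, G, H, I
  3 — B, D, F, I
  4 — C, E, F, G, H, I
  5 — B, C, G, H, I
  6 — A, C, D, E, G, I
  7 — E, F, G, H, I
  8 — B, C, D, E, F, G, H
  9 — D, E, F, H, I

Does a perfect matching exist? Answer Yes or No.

Yes

For example, pair 1–C, 2–D, 3–B, 4–F, 5–I, 6–A, 7–G, 8–H, 9–E.
Every left vertex is matched, so this is a perfect matching.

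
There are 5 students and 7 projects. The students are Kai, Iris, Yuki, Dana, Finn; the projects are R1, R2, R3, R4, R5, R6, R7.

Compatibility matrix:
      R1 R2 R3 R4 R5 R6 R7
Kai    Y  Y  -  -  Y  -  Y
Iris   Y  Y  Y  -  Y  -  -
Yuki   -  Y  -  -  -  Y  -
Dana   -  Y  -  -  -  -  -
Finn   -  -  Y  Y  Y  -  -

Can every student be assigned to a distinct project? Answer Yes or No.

A valid assignment of size 5: Kai→R7, Iris→R3, Yuki→R6, Dana→R2, Finn→R4.
Every student is matched, so this matching saturates all of them.

Yes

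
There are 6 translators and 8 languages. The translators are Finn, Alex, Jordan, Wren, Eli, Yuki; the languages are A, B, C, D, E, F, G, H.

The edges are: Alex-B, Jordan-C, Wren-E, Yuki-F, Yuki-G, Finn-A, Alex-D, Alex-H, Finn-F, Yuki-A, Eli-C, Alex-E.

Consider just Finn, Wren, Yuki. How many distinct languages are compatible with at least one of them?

4

The union of neighbours of {Finn, Wren, Yuki} is {A, E, F, G}, which has 4 elements.
Since |N(S)| = 4 ≥ |S| = 3, Hall's condition holds for this subset.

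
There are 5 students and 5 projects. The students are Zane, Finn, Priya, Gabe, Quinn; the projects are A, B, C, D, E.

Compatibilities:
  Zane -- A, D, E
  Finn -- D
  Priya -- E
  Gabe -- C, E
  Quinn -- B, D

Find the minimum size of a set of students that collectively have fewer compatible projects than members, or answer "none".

A matching saturating every student exists, for instance Zane→A, Finn→D, Priya→E, Gabe→C, Quinn→B.
By Hall's marriage theorem, this means |N(S)| ≥ |S| for every subset S, so no violating subset exists.

none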